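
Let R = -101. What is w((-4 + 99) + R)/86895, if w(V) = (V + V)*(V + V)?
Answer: 16/9655 ≈ 0.0016572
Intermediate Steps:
w(V) = 4*V² (w(V) = (2*V)*(2*V) = 4*V²)
w((-4 + 99) + R)/86895 = (4*((-4 + 99) - 101)²)/86895 = (4*(95 - 101)²)*(1/86895) = (4*(-6)²)*(1/86895) = (4*36)*(1/86895) = 144*(1/86895) = 16/9655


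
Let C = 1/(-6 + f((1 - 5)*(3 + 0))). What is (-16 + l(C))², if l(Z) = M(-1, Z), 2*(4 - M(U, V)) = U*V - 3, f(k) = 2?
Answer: 7225/64 ≈ 112.89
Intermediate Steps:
C = -¼ (C = 1/(-6 + 2) = 1/(-4) = -¼ ≈ -0.25000)
M(U, V) = 11/2 - U*V/2 (M(U, V) = 4 - (U*V - 3)/2 = 4 - (-3 + U*V)/2 = 4 + (3/2 - U*V/2) = 11/2 - U*V/2)
l(Z) = 11/2 + Z/2 (l(Z) = 11/2 - ½*(-1)*Z = 11/2 + Z/2)
(-16 + l(C))² = (-16 + (11/2 + (½)*(-¼)))² = (-16 + (11/2 - ⅛))² = (-16 + 43/8)² = (-85/8)² = 7225/64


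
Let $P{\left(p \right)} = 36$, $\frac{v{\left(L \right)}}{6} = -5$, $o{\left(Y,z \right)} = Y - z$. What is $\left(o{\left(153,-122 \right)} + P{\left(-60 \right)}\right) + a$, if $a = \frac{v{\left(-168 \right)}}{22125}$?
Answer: $\frac{458723}{1475} \approx 311.0$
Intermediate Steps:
$v{\left(L \right)} = -30$ ($v{\left(L \right)} = 6 \left(-5\right) = -30$)
$a = - \frac{2}{1475}$ ($a = - \frac{30}{22125} = \left(-30\right) \frac{1}{22125} = - \frac{2}{1475} \approx -0.0013559$)
$\left(o{\left(153,-122 \right)} + P{\left(-60 \right)}\right) + a = \left(\left(153 - -122\right) + 36\right) - \frac{2}{1475} = \left(\left(153 + 122\right) + 36\right) - \frac{2}{1475} = \left(275 + 36\right) - \frac{2}{1475} = 311 - \frac{2}{1475} = \frac{458723}{1475}$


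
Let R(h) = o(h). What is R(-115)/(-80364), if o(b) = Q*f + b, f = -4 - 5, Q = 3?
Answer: 71/40182 ≈ 0.0017670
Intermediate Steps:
f = -9
o(b) = -27 + b (o(b) = 3*(-9) + b = -27 + b)
R(h) = -27 + h
R(-115)/(-80364) = (-27 - 115)/(-80364) = -142*(-1/80364) = 71/40182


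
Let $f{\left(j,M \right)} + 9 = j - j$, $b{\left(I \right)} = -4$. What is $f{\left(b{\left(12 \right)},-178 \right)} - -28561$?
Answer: $28552$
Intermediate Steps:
$f{\left(j,M \right)} = -9$ ($f{\left(j,M \right)} = -9 + \left(j - j\right) = -9 + 0 = -9$)
$f{\left(b{\left(12 \right)},-178 \right)} - -28561 = -9 - -28561 = -9 + 28561 = 28552$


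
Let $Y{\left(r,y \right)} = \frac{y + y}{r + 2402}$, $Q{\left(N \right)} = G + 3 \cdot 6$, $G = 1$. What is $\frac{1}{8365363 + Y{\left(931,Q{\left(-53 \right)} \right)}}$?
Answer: $\frac{3333}{27881754917} \approx 1.1954 \cdot 10^{-7}$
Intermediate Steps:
$Q{\left(N \right)} = 19$ ($Q{\left(N \right)} = 1 + 3 \cdot 6 = 1 + 18 = 19$)
$Y{\left(r,y \right)} = \frac{2 y}{2402 + r}$
$\frac{1}{8365363 + Y{\left(931,Q{\left(-53 \right)} \right)}} = \frac{1}{8365363 + 2 \cdot 19 \frac{1}{2402 + 931}} = \frac{1}{8365363 + 2 \cdot 19 \cdot \frac{1}{3333}} = \frac{1}{8365363 + \frac{38}{3333}} = \frac{1}{\frac{27881754917}{3333}} = \frac{3333}{27881754917}$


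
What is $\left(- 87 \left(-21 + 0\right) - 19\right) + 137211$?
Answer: $139019$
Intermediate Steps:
$\left(- 87 \left(-21 + 0\right) - 19\right) + 137211 = \left(\left(-87\right) \left(-21\right) - 19\right) + 137211 = \left(1827 - 19\right) + 137211 = 1808 + 137211 = 139019$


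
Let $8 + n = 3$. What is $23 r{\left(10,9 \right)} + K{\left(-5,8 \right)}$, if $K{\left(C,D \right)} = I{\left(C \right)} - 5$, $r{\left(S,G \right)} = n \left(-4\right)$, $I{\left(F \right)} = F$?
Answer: $450$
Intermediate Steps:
$n = -5$ ($n = -8 + 3 = -5$)
$r{\left(S,G \right)} = 20$ ($r{\left(S,G \right)} = \left(-5\right) \left(-4\right) = 20$)
$K{\left(C,D \right)} = -5 + C$ ($K{\left(C,D \right)} = C - 5 = -5 + C$)
$23 r{\left(10,9 \right)} + K{\left(-5,8 \right)} = 23 \cdot 20 - 10 = 460 - 10 = 450$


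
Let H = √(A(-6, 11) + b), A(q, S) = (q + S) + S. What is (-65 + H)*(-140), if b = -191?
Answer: 9100 - 700*I*√7 ≈ 9100.0 - 1852.0*I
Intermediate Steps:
A(q, S) = q + 2*S (A(q, S) = (S + q) + S = q + 2*S)
H = 5*I*√7 (H = √((-6 + 2*11) - 191) = √((-6 + 22) - 191) = √(16 - 191) = √(-175) = 5*I*√7 ≈ 13.229*I)
(-65 + H)*(-140) = (-65 + 5*I*√7)*(-140) = 9100 - 700*I*√7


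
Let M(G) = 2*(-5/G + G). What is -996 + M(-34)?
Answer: -18083/17 ≈ -1063.7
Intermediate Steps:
M(G) = -10/G + 2*G (M(G) = 2*(G - 5/G) = -10/G + 2*G)
-996 + M(-34) = -996 + (-10/(-34) + 2*(-34)) = -996 + (-10*(-1/34) - 68) = -996 + (5/17 - 68) = -996 - 1151/17 = -18083/17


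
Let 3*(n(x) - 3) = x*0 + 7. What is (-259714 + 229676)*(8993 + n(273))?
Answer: -810875810/3 ≈ -2.7029e+8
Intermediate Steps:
n(x) = 16/3 (n(x) = 3 + (x*0 + 7)/3 = 3 + (0 + 7)/3 = 3 + (⅓)*7 = 3 + 7/3 = 16/3)
(-259714 + 229676)*(8993 + n(273)) = (-259714 + 229676)*(8993 + 16/3) = -30038*26995/3 = -810875810/3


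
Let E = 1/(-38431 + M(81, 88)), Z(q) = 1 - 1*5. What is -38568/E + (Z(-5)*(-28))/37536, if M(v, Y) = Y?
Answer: 3469294885111/2346 ≈ 1.4788e+9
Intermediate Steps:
Z(q) = -4 (Z(q) = 1 - 5 = -4)
E = -1/38343 (E = 1/(-38431 + 88) = 1/(-38343) = -1/38343 ≈ -2.6080e-5)
-38568/E + (Z(-5)*(-28))/37536 = -38568/(-1/38343) - 4*(-28)/37536 = -38568*(-38343) + 112*(1/37536) = 1478812824 + 7/2346 = 3469294885111/2346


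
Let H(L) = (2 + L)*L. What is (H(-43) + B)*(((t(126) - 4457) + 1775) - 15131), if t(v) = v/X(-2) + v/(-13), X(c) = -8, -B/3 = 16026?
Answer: 42961747685/52 ≈ 8.2619e+8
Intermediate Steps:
B = -48078 (B = -3*16026 = -48078)
t(v) = -21*v/104 (t(v) = v/(-8) + v/(-13) = v*(-1/8) + v*(-1/13) = -v/8 - v/13 = -21*v/104)
H(L) = L*(2 + L)
(H(-43) + B)*(((t(126) - 4457) + 1775) - 15131) = (-43*(2 - 43) - 48078)*(((-21/104*126 - 4457) + 1775) - 15131) = (-43*(-41) - 48078)*(((-1323/52 - 4457) + 1775) - 15131) = (1763 - 48078)*((-233087/52 + 1775) - 15131) = -46315*(-140787/52 - 15131) = -46315*(-927599/52) = 42961747685/52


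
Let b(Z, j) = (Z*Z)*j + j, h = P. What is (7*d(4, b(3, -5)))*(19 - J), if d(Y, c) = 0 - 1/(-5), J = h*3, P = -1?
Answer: 154/5 ≈ 30.800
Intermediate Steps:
h = -1
b(Z, j) = j + j*Z² (b(Z, j) = Z²*j + j = j*Z² + j = j + j*Z²)
J = -3 (J = -1*3 = -3)
d(Y, c) = ⅕ (d(Y, c) = 0 - 1*(-⅕) = 0 + ⅕ = ⅕)
(7*d(4, b(3, -5)))*(19 - J) = (7*(⅕))*(19 - 1*(-3)) = 7*(19 + 3)/5 = (7/5)*22 = 154/5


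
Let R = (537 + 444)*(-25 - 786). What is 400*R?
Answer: -318236400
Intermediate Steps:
R = -795591 (R = 981*(-811) = -795591)
400*R = 400*(-795591) = -318236400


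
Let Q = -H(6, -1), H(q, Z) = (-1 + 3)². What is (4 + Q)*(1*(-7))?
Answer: 0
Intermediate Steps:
H(q, Z) = 4 (H(q, Z) = 2² = 4)
Q = -4 (Q = -1*4 = -4)
(4 + Q)*(1*(-7)) = (4 - 4)*(1*(-7)) = 0*(-7) = 0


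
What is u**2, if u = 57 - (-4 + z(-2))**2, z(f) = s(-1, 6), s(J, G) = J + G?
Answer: 3136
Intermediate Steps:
s(J, G) = G + J
z(f) = 5 (z(f) = 6 - 1 = 5)
u = 56 (u = 57 - (-4 + 5)**2 = 57 - 1*1**2 = 57 - 1*1 = 57 - 1 = 56)
u**2 = 56**2 = 3136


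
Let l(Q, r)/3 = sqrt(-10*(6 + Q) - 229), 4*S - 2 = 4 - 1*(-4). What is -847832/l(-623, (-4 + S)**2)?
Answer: -847832*sqrt(5941)/17823 ≈ -3666.6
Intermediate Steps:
S = 5/2 (S = 1/2 + (4 - 1*(-4))/4 = 1/2 + (4 + 4)/4 = 1/2 + (1/4)*8 = 1/2 + 2 = 5/2 ≈ 2.5000)
l(Q, r) = 3*sqrt(-289 - 10*Q) (l(Q, r) = 3*sqrt(-10*(6 + Q) - 229) = 3*sqrt((-60 - 10*Q) - 229) = 3*sqrt(-289 - 10*Q))
-847832/l(-623, (-4 + S)**2) = -847832*1/(3*sqrt(-289 - 10*(-623))) = -847832*1/(3*sqrt(-289 + 6230)) = -847832*sqrt(5941)/17823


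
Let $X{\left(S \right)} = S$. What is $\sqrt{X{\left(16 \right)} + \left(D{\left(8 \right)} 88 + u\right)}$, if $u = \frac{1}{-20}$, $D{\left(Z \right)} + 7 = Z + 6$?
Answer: $\frac{\sqrt{63195}}{10} \approx 25.139$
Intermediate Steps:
$D{\left(Z \right)} = -1 + Z$ ($D{\left(Z \right)} = -7 + \left(Z + 6\right) = -7 + \left(6 + Z\right) = -1 + Z$)
$u = - \frac{1}{20} \approx -0.05$
$\sqrt{X{\left(16 \right)} + \left(D{\left(8 \right)} 88 + u\right)} = \sqrt{16 - \left(\frac{1}{20} - \left(-1 + 8\right) 88\right)} = \sqrt{16 + \left(7 \cdot 88 - \frac{1}{20}\right)} = \sqrt{16 + \left(616 - \frac{1}{20}\right)} = \sqrt{16 + \frac{12319}{20}} = \sqrt{\frac{12639}{20}} = \frac{\sqrt{63195}}{10}$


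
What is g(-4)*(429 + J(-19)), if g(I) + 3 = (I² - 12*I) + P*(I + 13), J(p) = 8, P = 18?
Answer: 97451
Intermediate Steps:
g(I) = 231 + I² + 6*I (g(I) = -3 + ((I² - 12*I) + 18*(I + 13)) = -3 + ((I² - 12*I) + 18*(13 + I)) = -3 + ((I² - 12*I) + (234 + 18*I)) = -3 + (234 + I² + 6*I) = 231 + I² + 6*I)
g(-4)*(429 + J(-19)) = (231 + (-4)² + 6*(-4))*(429 + 8) = (231 + 16 - 24)*437 = 223*437 = 97451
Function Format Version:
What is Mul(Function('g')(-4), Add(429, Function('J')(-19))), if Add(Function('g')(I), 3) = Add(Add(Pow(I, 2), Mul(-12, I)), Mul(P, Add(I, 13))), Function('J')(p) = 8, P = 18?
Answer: 97451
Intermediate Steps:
Function('g')(I) = Add(231, Pow(I, 2), Mul(6, I)) (Function('g')(I) = Add(-3, Add(Add(Pow(I, 2), Mul(-12, I)), Mul(18, Add(I, 13)))) = Add(-3, Add(Add(Pow(I, 2), Mul(-12, I)), Mul(18, Add(13, I)))) = Add(-3, Add(Add(Pow(I, 2), Mul(-12, I)), Add(234, Mul(18, I)))) = Add(-3, Add(234, Pow(I, 2), Mul(6, I))) = Add(231, Pow(I, 2), Mul(6, I)))
Mul(Function('g')(-4), Add(429, Function('J')(-19))) = Mul(Add(231, Pow(-4, 2), Mul(6, -4)), Add(429, 8)) = Mul(Add(231, 16, -24), 437) = Mul(223, 437) = 97451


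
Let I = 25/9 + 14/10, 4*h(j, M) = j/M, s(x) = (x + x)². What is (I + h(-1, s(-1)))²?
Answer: 8779369/518400 ≈ 16.936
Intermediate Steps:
s(x) = 4*x² (s(x) = (2*x)² = 4*x²)
h(j, M) = j/(4*M) (h(j, M) = (j/M)/4 = j/(4*M))
I = 188/45 (I = 25*(⅑) + 14*(⅒) = 25/9 + 7/5 = 188/45 ≈ 4.1778)
(I + h(-1, s(-1)))² = (188/45 + (¼)*(-1)/(4*(-1)²))² = (188/45 + (¼)*(-1)/(4*1))² = (188/45 + (¼)*(-1)/4)² = (188/45 + (¼)*(-1)*(¼))² = (188/45 - 1/16)² = (2963/720)² = 8779369/518400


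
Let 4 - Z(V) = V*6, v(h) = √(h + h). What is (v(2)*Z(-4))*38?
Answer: 2128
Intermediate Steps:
v(h) = √2*√h (v(h) = √(2*h) = √2*√h)
Z(V) = 4 - 6*V (Z(V) = 4 - V*6 = 4 - 6*V)
(v(2)*Z(-4))*38 = ((√2*√2)*(4 - 6*(-4)))*38 = (2*(4 + 24))*38 = (2*28)*38 = 56*38 = 2128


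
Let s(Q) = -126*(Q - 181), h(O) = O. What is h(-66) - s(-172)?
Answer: -44544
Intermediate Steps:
s(Q) = 22806 - 126*Q (s(Q) = -126*(-181 + Q) = 22806 - 126*Q)
h(-66) - s(-172) = -66 - (22806 - 126*(-172)) = -66 - (22806 + 21672) = -66 - 1*44478 = -66 - 44478 = -44544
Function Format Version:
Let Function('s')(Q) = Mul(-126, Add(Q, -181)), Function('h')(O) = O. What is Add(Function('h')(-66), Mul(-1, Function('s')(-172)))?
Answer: -44544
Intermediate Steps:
Function('s')(Q) = Add(22806, Mul(-126, Q)) (Function('s')(Q) = Mul(-126, Add(-181, Q)) = Add(22806, Mul(-126, Q)))
Add(Function('h')(-66), Mul(-1, Function('s')(-172))) = Add(-66, Mul(-1, Add(22806, Mul(-126, -172)))) = Add(-66, Mul(-1, Add(22806, 21672))) = Add(-66, Mul(-1, 44478)) = Add(-66, -44478) = -44544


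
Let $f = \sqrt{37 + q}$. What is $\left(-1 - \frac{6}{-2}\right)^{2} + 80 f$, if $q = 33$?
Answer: $4 + 80 \sqrt{70} \approx 673.33$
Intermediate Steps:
$f = \sqrt{70}$ ($f = \sqrt{37 + 33} = \sqrt{70} \approx 8.3666$)
$\left(-1 - \frac{6}{-2}\right)^{2} + 80 f = \left(-1 - \frac{6}{-2}\right)^{2} + 80 \sqrt{70} = \left(-1 - -3\right)^{2} + 80 \sqrt{70} = \left(-1 + 3\right)^{2} + 80 \sqrt{70} = 2^{2} + 80 \sqrt{70} = 4 + 80 \sqrt{70}$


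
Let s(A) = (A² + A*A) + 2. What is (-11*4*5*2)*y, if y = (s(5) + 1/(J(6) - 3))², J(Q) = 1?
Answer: -1166990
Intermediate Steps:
s(A) = 2 + 2*A² (s(A) = (A² + A²) + 2 = 2*A² + 2 = 2 + 2*A²)
y = 10609/4 (y = ((2 + 2*5²) + 1/(1 - 3))² = ((2 + 2*25) + 1/(-2))² = ((2 + 50) - ½)² = (52 - ½)² = (103/2)² = 10609/4 ≈ 2652.3)
(-11*4*5*2)*y = -11*4*5*2*(10609/4) = -220*2*(10609/4) = -11*40*(10609/4) = -440*10609/4 = -1166990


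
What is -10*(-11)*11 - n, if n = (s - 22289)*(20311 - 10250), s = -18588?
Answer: 411264707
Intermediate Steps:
n = -411263497 (n = (-18588 - 22289)*(20311 - 10250) = -40877*10061 = -411263497)
-10*(-11)*11 - n = -10*(-11)*11 - 1*(-411263497) = 110*11 + 411263497 = 1210 + 411263497 = 411264707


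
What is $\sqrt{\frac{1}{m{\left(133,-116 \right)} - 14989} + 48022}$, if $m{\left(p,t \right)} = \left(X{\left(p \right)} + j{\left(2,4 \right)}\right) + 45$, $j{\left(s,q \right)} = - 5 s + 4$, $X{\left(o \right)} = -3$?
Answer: $\frac{3 \sqrt{1193038338405}}{14953} \approx 219.14$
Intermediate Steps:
$j{\left(s,q \right)} = 4 - 5 s$
$m{\left(p,t \right)} = 36$ ($m{\left(p,t \right)} = \left(-3 + \left(4 - 10\right)\right) + 45 = \left(-3 - 6\right) + 45 = -9 + 45 = 36$)
$\sqrt{\frac{1}{m{\left(133,-116 \right)} - 14989} + 48022} = \sqrt{\frac{1}{36 - 14989} + 48022} = \sqrt{\frac{1}{-14953} + 48022} = \sqrt{- \frac{1}{14953} + 48022} = \sqrt{\frac{718072965}{14953}} = \frac{3 \sqrt{1193038338405}}{14953}$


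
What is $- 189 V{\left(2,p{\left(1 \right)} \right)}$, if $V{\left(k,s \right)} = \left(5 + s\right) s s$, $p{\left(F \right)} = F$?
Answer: $-1134$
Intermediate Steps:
$V{\left(k,s \right)} = s^{2} \left(5 + s\right)$ ($V{\left(k,s \right)} = s \left(5 + s\right) s = s^{2} \left(5 + s\right)$)
$- 189 V{\left(2,p{\left(1 \right)} \right)} = - 189 \cdot 1^{2} \left(5 + 1\right) = - 189 \cdot 1 \cdot 6 = \left(-189\right) 6 = -1134$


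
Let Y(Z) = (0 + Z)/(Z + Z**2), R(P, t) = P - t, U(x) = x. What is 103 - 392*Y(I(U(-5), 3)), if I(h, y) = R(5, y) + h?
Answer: 299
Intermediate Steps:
I(h, y) = 5 + h - y (I(h, y) = (5 - y) + h = 5 + h - y)
Y(Z) = Z/(Z + Z**2)
103 - 392*Y(I(U(-5), 3)) = 103 - 392/(1 + (5 - 5 - 1*3)) = 103 - 392/(1 + (5 - 5 - 3)) = 103 - 392/(1 - 3) = 103 - 392/(-2) = 103 - 392*(-1/2) = 103 + 196 = 299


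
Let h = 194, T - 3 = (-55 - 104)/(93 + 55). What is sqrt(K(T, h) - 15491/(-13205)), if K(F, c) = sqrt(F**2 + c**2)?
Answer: sqrt(1120163194780 + 6451764925*sqrt(824460169))/977170 ≈ 13.971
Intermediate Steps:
T = 285/148 (T = 3 + (-55 - 104)/(93 + 55) = 3 - 159/148 = 285/148 ≈ 1.9257)
sqrt(K(T, h) - 15491/(-13205)) = sqrt(sqrt((285/148)**2 + 194**2) - 15491/(-13205)) = sqrt(sqrt(81225/21904 + 37636) - 15491*(-1/13205)) = sqrt(sqrt(824460169/21904) + 15491/13205) = sqrt(sqrt(824460169)/148 + 15491/13205) = sqrt(15491/13205 + sqrt(824460169)/148)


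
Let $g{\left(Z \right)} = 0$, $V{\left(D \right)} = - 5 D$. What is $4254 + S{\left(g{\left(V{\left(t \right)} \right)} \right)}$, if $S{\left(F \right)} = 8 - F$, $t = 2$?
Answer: $4262$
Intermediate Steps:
$4254 + S{\left(g{\left(V{\left(t \right)} \right)} \right)} = 4254 + \left(8 - 0\right) = 4254 + \left(8 + 0\right) = 4254 + 8 = 4262$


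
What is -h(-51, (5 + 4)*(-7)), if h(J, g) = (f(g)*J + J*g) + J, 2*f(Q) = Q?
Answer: -9537/2 ≈ -4768.5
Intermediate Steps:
f(Q) = Q/2
h(J, g) = J + 3*J*g/2 (h(J, g) = ((g/2)*J + J*g) + J = (J*g/2 + J*g) + J = 3*J*g/2 + J = J + 3*J*g/2)
-h(-51, (5 + 4)*(-7)) = -(-51)*(2 + 3*((5 + 4)*(-7)))/2 = -(-51)*(2 + 3*(9*(-7)))/2 = -(-51)*(2 + 3*(-63))/2 = -(-51)*(2 - 189)/2 = -(-51)*(-187)/2 = -1*9537/2 = -9537/2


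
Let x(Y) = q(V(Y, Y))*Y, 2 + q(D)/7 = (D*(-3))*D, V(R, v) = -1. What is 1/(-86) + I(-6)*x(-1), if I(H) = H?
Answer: -18061/86 ≈ -210.01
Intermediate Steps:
q(D) = -14 - 21*D² (q(D) = -14 + 7*((D*(-3))*D) = -14 + 7*((-3*D)*D) = -14 + 7*(-3*D²) = -14 - 21*D²)
x(Y) = -35*Y (x(Y) = (-14 - 21*(-1)²)*Y = (-14 - 21*1)*Y = (-14 - 21)*Y = -35*Y)
1/(-86) + I(-6)*x(-1) = 1/(-86) - (-210)*(-1) = -1/86 - 6*35 = -1/86 - 210 = -18061/86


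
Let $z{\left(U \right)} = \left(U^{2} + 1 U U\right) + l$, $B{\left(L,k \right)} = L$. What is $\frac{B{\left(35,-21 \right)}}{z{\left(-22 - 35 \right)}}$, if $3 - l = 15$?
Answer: $\frac{35}{6486} \approx 0.0053962$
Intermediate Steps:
$l = -12$ ($l = 3 - 15 = -12$)
$z{\left(U \right)} = -12 + 2 U^{2}$ ($z{\left(U \right)} = \left(U^{2} + 1 U U\right) - 12 = \left(U^{2} + U U\right) - 12 = \left(U^{2} + U^{2}\right) - 12 = 2 U^{2} - 12 = -12 + 2 U^{2}$)
$\frac{B{\left(35,-21 \right)}}{z{\left(-22 - 35 \right)}} = \frac{35}{-12 + 2 \left(-22 - 35\right)^{2}} = \frac{35}{-12 + 2 \left(-57\right)^{2}} = \frac{35}{-12 + 2 \cdot 3249} = \frac{35}{-12 + 6498} = \frac{35}{6486}$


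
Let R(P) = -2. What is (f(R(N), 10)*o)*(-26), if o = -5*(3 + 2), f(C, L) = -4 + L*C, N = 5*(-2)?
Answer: -15600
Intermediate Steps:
N = -10
f(C, L) = -4 + C*L
o = -25 (o = -5*5 = -25)
(f(R(N), 10)*o)*(-26) = ((-4 - 2*10)*(-25))*(-26) = ((-4 - 20)*(-25))*(-26) = -24*(-25)*(-26) = 600*(-26) = -15600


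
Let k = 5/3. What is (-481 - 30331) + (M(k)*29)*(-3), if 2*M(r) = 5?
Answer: -62059/2 ≈ -31030.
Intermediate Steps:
k = 5/3 (k = 5*(1/3) = 5/3 ≈ 1.6667)
M(r) = 5/2 (M(r) = (1/2)*5 = 5/2)
(-481 - 30331) + (M(k)*29)*(-3) = (-481 - 30331) + ((5/2)*29)*(-3) = -30812 + (145/2)*(-3) = -30812 - 435/2 = -62059/2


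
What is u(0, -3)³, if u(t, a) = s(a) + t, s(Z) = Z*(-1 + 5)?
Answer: -1728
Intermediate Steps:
s(Z) = 4*Z (s(Z) = Z*4 = 4*Z)
u(t, a) = t + 4*a (u(t, a) = 4*a + t = t + 4*a)
u(0, -3)³ = (0 + 4*(-3))³ = (0 - 12)³ = (-12)³ = -1728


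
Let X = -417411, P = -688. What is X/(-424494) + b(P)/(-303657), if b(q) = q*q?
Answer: -2747478367/4774095354 ≈ -0.57550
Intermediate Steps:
b(q) = q²
X/(-424494) + b(P)/(-303657) = -417411/(-424494) + (-688)²/(-303657) = -417411*(-1/424494) + 473344*(-1/303657) = 46379/47166 - 473344/303657 = -2747478367/4774095354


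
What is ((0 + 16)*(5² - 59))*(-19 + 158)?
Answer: -75616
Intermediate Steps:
((0 + 16)*(5² - 59))*(-19 + 158) = (16*(25 - 59))*139 = (16*(-34))*139 = -544*139 = -75616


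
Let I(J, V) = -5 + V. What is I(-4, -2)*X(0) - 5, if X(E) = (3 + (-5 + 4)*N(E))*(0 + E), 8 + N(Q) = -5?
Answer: -5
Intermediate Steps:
N(Q) = -13 (N(Q) = -8 - 5 = -13)
X(E) = 16*E (X(E) = (3 + (-5 + 4)*(-13))*(0 + E) = (3 - 1*(-13))*E = (3 + 13)*E = 16*E)
I(-4, -2)*X(0) - 5 = (-5 - 2)*(16*0) - 5 = -7*0 - 5 = 0 - 5 = -5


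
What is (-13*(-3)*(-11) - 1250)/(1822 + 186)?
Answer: -1679/2008 ≈ -0.83615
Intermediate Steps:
(-13*(-3)*(-11) - 1250)/(1822 + 186) = (39*(-11) - 1250)/2008 = (-429 - 1250)*(1/2008) = -1679*1/2008 = -1679/2008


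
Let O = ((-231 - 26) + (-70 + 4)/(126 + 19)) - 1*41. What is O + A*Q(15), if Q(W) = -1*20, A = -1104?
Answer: 3158324/145 ≈ 21782.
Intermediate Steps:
Q(W) = -20
O = -43276/145 (O = (-257 - 66/145) - 41 = -37331/145 - 41 = -43276/145 ≈ -298.46)
O + A*Q(15) = -43276/145 - 1104*(-20) = -43276/145 + 22080 = 3158324/145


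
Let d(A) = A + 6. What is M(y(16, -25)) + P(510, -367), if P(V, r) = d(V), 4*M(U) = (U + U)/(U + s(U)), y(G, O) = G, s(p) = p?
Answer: 2065/4 ≈ 516.25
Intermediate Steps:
d(A) = 6 + A
M(U) = ¼ (M(U) = ((U + U)/(U + U))/4 = ((2*U)/((2*U)))/4 = ((2*U)*(1/(2*U)))/4 = (¼)*1 = ¼)
P(V, r) = 6 + V
M(y(16, -25)) + P(510, -367) = ¼ + (6 + 510) = ¼ + 516 = 2065/4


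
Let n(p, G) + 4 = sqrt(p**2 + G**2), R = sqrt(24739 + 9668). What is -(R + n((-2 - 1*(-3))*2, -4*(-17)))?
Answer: 4 - 3*sqrt(3823) - 2*sqrt(1157) ≈ -249.52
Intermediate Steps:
R = 3*sqrt(3823) (R = sqrt(34407) = 3*sqrt(3823) ≈ 185.49)
n(p, G) = -4 + sqrt(G**2 + p**2) (n(p, G) = -4 + sqrt(p**2 + G**2) = -4 + sqrt(G**2 + p**2))
-(R + n((-2 - 1*(-3))*2, -4*(-17))) = -(3*sqrt(3823) + (-4 + sqrt((-4*(-17))**2 + ((-2 - 1*(-3))*2)**2))) = -(3*sqrt(3823) + (-4 + sqrt(68**2 + ((-2 + 3)*2)**2))) = -(3*sqrt(3823) + (-4 + sqrt(4624 + (1*2)**2))) = -(3*sqrt(3823) + (-4 + sqrt(4624 + 2**2))) = -(3*sqrt(3823) + (-4 + sqrt(4624 + 4))) = -(3*sqrt(3823) + (-4 + sqrt(4628))) = -(3*sqrt(3823) + (-4 + 2*sqrt(1157))) = -(-4 + 2*sqrt(1157) + 3*sqrt(3823)) = 4 - 3*sqrt(3823) - 2*sqrt(1157)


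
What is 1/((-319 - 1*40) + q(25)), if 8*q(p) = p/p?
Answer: -8/2871 ≈ -0.0027865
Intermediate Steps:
q(p) = ⅛ (q(p) = (p/p)/8 = (⅛)*1 = ⅛)
1/((-319 - 1*40) + q(25)) = 1/((-319 - 1*40) + ⅛) = 1/((-319 - 40) + ⅛) = 1/(-359 + ⅛) = 1/(-2871/8) = -8/2871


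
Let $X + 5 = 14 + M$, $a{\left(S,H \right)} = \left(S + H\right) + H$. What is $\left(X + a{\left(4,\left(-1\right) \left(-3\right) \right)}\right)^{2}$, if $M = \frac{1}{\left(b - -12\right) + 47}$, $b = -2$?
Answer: $\frac{1175056}{3249} \approx 361.67$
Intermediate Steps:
$M = \frac{1}{57}$ ($M = \frac{1}{\left(-2 - -12\right) + 47} = \frac{1}{\left(-2 + 12\right) + 47} = \frac{1}{10 + 47} = \frac{1}{57} \approx 0.017544$)
$a{\left(S,H \right)} = S + 2 H$ ($a{\left(S,H \right)} = \left(H + S\right) + H = S + 2 H$)
$X = \frac{514}{57}$ ($X = -5 + \left(14 + \frac{1}{57}\right) = -5 + \frac{799}{57} = \frac{514}{57} \approx 9.0175$)
$\left(X + a{\left(4,\left(-1\right) \left(-3\right) \right)}\right)^{2} = \left(\frac{514}{57} + \left(4 + 2 \left(\left(-1\right) \left(-3\right)\right)\right)\right)^{2} = \left(\frac{514}{57} + \left(4 + 2 \cdot 3\right)\right)^{2} = \left(\frac{514}{57} + \left(4 + 6\right)\right)^{2} = \left(\frac{514}{57} + 10\right)^{2} = \left(\frac{1084}{57}\right)^{2} = \frac{1175056}{3249}$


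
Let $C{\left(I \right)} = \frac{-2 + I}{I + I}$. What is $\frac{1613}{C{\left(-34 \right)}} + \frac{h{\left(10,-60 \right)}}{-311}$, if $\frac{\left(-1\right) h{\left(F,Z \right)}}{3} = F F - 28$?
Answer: $\frac{8529875}{2799} \approx 3047.5$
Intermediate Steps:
$h{\left(F,Z \right)} = 84 - 3 F^{2}$ ($h{\left(F,Z \right)} = - 3 \left(F F - 28\right) = - 3 \left(F^{2} - 28\right) = - 3 \left(-28 + F^{2}\right) = 84 - 3 F^{2}$)
$C{\left(I \right)} = \frac{-2 + I}{2 I}$
$\frac{1613}{C{\left(-34 \right)}} + \frac{h{\left(10,-60 \right)}}{-311} = \frac{1613}{\frac{1}{2} \frac{1}{-34} \left(-2 - 34\right)} + \frac{84 - 3 \cdot 10^{2}}{-311} = \frac{1613}{\frac{1}{2} \left(- \frac{1}{34}\right) \left(-36\right)} + \left(84 - 300\right) \left(- \frac{1}{311}\right) = \frac{1613}{\frac{9}{17}} + \left(84 - 300\right) \left(- \frac{1}{311}\right) = 1613 \cdot \frac{17}{9} - - \frac{216}{311} = \frac{27421}{9} + \frac{216}{311} = \frac{8529875}{2799}$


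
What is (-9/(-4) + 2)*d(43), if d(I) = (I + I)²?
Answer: 31433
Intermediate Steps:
d(I) = 4*I² (d(I) = (2*I)² = 4*I²)
(-9/(-4) + 2)*d(43) = (-9/(-4) + 2)*(4*43²) = (-9*(-¼) + 2)*(4*1849) = (9/4 + 2)*7396 = (17/4)*7396 = 31433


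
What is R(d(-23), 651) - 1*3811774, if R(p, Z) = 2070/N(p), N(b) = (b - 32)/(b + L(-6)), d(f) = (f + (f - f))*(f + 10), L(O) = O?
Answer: -339045716/89 ≈ -3.8095e+6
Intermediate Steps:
d(f) = f*(10 + f) (d(f) = (f + 0)*(10 + f) = f*(10 + f))
N(b) = (-32 + b)/(-6 + b) (N(b) = (b - 32)/(b - 6) = (-32 + b)/(-6 + b))
R(p, Z) = 2070*(-6 + p)/(-32 + p) (R(p, Z) = 2070/(((-32 + p)/(-6 + p))) = 2070*((-6 + p)/(-32 + p)) = 2070*(-6 + p)/(-32 + p))
R(d(-23), 651) - 1*3811774 = 2070*(-6 - 23*(10 - 23))/(-32 - 23*(10 - 23)) - 1*3811774 = 2070*(-6 - 23*(-13))/(-32 - 23*(-13)) - 3811774 = 2070*(-6 + 299)/(-32 + 299) - 3811774 = 2070*293/267 - 3811774 = 2070*(1/267)*293 - 3811774 = 202170/89 - 3811774 = -339045716/89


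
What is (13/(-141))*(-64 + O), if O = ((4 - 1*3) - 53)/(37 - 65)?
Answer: 1885/329 ≈ 5.7295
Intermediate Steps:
O = 13/7 (O = ((4 - 3) - 53)/(-28) = (1 - 53)*(-1/28) = -52*(-1/28) = 13/7 ≈ 1.8571)
(13/(-141))*(-64 + O) = (13/(-141))*(-64 + 13/7) = (13*(-1/141))*(-435/7) = -13/141*(-435/7) = 1885/329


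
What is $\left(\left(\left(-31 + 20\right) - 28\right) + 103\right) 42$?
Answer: $2688$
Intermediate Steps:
$\left(\left(\left(-31 + 20\right) - 28\right) + 103\right) 42 = \left(\left(-11 - 28\right) + 103\right) 42 = \left(-39 + 103\right) 42 = 64 \cdot 42 = 2688$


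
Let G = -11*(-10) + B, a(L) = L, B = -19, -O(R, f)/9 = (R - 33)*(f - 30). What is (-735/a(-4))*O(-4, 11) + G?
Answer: -4649981/4 ≈ -1.1625e+6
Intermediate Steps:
O(R, f) = -9*(-33 + R)*(-30 + f) (O(R, f) = -9*(R - 33)*(f - 30) = -9*(-33 + R)*(-30 + f))
G = 91 (G = -11*(-10) - 19 = 110 - 19 = 91)
(-735/a(-4))*O(-4, 11) + G = (-735/(-4))*(-8910 + 270*(-4) + 297*11 - 9*(-4)*11) + 91 = (-735*(-1)/4)*(-8910 - 1080 + 3267 + 396) + 91 = -35*(-21/4)*(-6327) + 91 = (735/4)*(-6327) + 91 = -4650345/4 + 91 = -4649981/4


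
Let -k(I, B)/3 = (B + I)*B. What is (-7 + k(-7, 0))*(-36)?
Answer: 252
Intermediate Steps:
k(I, B) = -3*B*(B + I) (k(I, B) = -3*(B + I)*B = -3*B*(B + I))
(-7 + k(-7, 0))*(-36) = (-7 - 3*0*(0 - 7))*(-36) = (-7 - 3*0*(-7))*(-36) = (-7 + 0)*(-36) = -7*(-36) = 252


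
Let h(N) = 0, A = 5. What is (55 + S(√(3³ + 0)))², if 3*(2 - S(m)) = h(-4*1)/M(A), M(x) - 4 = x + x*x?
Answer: 3249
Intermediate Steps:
M(x) = 4 + x + x² (M(x) = 4 + (x + x*x) = 4 + (x + x²) = 4 + x + x²)
S(m) = 2 (S(m) = 2 - 0/(4 + 5 + 5²) = 2 - 0/(4 + 5 + 25) = 2 - 0/34 = 2 - ⅓*0 = 2 + 0 = 2)
(55 + S(√(3³ + 0)))² = (55 + 2)² = 57² = 3249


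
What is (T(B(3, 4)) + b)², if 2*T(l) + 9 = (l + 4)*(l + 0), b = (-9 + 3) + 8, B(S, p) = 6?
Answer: 3025/4 ≈ 756.25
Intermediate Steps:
b = 2 (b = -6 + 8 = 2)
T(l) = -9/2 + l*(4 + l)/2 (T(l) = -9/2 + ((l + 4)*(l + 0))/2 = -9/2 + ((4 + l)*l)/2 = -9/2 + (l*(4 + l))/2 = -9/2 + l*(4 + l)/2)
(T(B(3, 4)) + b)² = ((-9/2 + (½)*6² + 2*6) + 2)² = ((-9/2 + (½)*36 + 12) + 2)² = ((-9/2 + 18 + 12) + 2)² = (51/2 + 2)² = (55/2)² = 3025/4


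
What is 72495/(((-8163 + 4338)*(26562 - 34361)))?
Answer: 1611/662915 ≈ 0.0024302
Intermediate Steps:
72495/(((-8163 + 4338)*(26562 - 34361))) = 72495/((-3825*(-7799))) = 72495/29831175 = 72495*(1/29831175) = 1611/662915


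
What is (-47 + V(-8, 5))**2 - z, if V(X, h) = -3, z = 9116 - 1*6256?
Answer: -360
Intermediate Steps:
z = 2860 (z = 9116 - 6256 = 2860)
(-47 + V(-8, 5))**2 - z = (-47 - 3)**2 - 1*2860 = (-50)**2 - 2860 = 2500 - 2860 = -360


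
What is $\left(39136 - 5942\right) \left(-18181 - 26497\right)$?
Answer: $-1483041532$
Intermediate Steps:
$\left(39136 - 5942\right) \left(-18181 - 26497\right) = 33194 \left(-44678\right) = -1483041532$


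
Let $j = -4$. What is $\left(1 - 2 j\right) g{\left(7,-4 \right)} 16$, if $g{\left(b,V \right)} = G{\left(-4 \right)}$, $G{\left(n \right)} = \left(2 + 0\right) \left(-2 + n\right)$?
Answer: $-1728$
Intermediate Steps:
$G{\left(n \right)} = -4 + 2 n$ ($G{\left(n \right)} = 2 \left(-2 + n\right) = -4 + 2 n$)
$g{\left(b,V \right)} = -12$ ($g{\left(b,V \right)} = -4 + 2 \left(-4\right) = -4 - 8 = -12$)
$\left(1 - 2 j\right) g{\left(7,-4 \right)} 16 = \left(1 - -8\right) \left(-12\right) 16 = \left(1 + 8\right) \left(-12\right) 16 = 9 \left(-12\right) 16 = \left(-108\right) 16 = -1728$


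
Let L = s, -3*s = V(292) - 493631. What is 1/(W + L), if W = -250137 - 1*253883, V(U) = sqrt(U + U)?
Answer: -3055287/1037197627457 + 6*sqrt(146)/1037197627457 ≈ -2.9456e-6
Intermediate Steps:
V(U) = sqrt(2)*sqrt(U) (V(U) = sqrt(2*U) = sqrt(2)*sqrt(U))
W = -504020 (W = -250137 - 253883 = -504020)
s = 493631/3 - 2*sqrt(146)/3 (s = -(sqrt(2)*sqrt(292) - 493631)/3 = -(sqrt(2)*(2*sqrt(73)) - 493631)/3 = -(2*sqrt(146) - 493631)/3 = -(-493631 + 2*sqrt(146))/3 = 493631/3 - 2*sqrt(146)/3 ≈ 1.6454e+5)
L = 493631/3 - 2*sqrt(146)/3 ≈ 1.6454e+5
1/(W + L) = 1/(-504020 + (493631/3 - 2*sqrt(146)/3)) = 1/(-1018429/3 - 2*sqrt(146)/3)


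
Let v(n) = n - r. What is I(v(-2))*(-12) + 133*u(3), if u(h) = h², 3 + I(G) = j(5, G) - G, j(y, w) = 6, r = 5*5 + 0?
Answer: 837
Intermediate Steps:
r = 25 (r = 25 + 0 = 25)
v(n) = -25 + n (v(n) = n - 1*25 = n - 25 = -25 + n)
I(G) = 3 - G (I(G) = -3 + (6 - G) = 3 - G)
I(v(-2))*(-12) + 133*u(3) = (3 - (-25 - 2))*(-12) + 133*3² = (3 - 1*(-27))*(-12) + 133*9 = (3 + 27)*(-12) + 1197 = 30*(-12) + 1197 = -360 + 1197 = 837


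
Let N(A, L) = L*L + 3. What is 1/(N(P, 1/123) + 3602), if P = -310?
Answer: 15129/54540046 ≈ 0.00027739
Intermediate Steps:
N(A, L) = 3 + L**2 (N(A, L) = L**2 + 3 = 3 + L**2)
1/(N(P, 1/123) + 3602) = 1/((3 + (1/123)**2) + 3602) = 1/((3 + 1/15129) + 3602) = 1/(45388/15129 + 3602) = 1/(54540046/15129) = 15129/54540046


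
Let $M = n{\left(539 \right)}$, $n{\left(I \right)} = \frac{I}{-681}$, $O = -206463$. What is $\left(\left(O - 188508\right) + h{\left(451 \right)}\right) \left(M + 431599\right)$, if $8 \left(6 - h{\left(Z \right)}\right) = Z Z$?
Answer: $- \frac{247120769015995}{1362} \approx -1.8144 \cdot 10^{11}$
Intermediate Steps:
$h{\left(Z \right)} = 6 - \frac{Z^{2}}{8}$ ($h{\left(Z \right)} = 6 - \frac{Z Z}{8} = 6 - \frac{Z^{2}}{8}$)
$n{\left(I \right)} = - \frac{I}{681}$ ($n{\left(I \right)} = I \left(- \frac{1}{681}\right) = - \frac{I}{681}$)
$M = - \frac{539}{681}$ ($M = \left(- \frac{1}{681}\right) 539 = - \frac{539}{681} \approx -0.79148$)
$\left(\left(O - 188508\right) + h{\left(451 \right)}\right) \left(M + 431599\right) = \left(\left(-206463 - 188508\right) + \left(6 - \frac{451^{2}}{8}\right)\right) \left(- \frac{539}{681} + 431599\right) = \left(-394971 + \left(6 - \frac{203401}{8}\right)\right) \frac{293918380}{681} = \left(-394971 - \frac{203353}{8}\right) \frac{293918380}{681} = \left(- \frac{3363121}{8}\right) \frac{293918380}{681} = - \frac{247120769015995}{1362}$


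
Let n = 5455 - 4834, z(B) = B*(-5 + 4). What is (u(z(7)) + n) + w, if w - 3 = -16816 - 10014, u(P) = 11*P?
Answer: -26283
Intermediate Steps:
z(B) = -B (z(B) = B*(-1) = -B)
n = 621
w = -26827 (w = 3 + (-16816 - 10014) = 3 - 26830 = -26827)
(u(z(7)) + n) + w = (11*(-1*7) + 621) - 26827 = (11*(-7) + 621) - 26827 = (-77 + 621) - 26827 = 544 - 26827 = -26283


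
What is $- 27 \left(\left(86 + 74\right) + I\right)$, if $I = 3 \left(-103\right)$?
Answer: $4023$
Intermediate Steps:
$I = -309$
$- 27 \left(\left(86 + 74\right) + I\right) = - 27 \left(\left(86 + 74\right) - 309\right) = - 27 \left(160 - 309\right) = \left(-27\right) \left(-149\right) = 4023$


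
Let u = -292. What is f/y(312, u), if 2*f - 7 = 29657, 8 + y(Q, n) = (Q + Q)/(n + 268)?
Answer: -7416/17 ≈ -436.24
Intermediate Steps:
y(Q, n) = -8 + 2*Q/(268 + n) (y(Q, n) = -8 + (Q + Q)/(n + 268) = -8 + (2*Q)/(268 + n) = -8 + 2*Q/(268 + n))
f = 14832 (f = 7/2 + (1/2)*29657 = 7/2 + 29657/2 = 14832)
f/y(312, u) = 14832/((2*(-1072 + 312 - 4*(-292))/(268 - 292))) = 14832/((2*(-1072 + 312 + 1168)/(-24))) = 14832/((2*(-1/24)*408)) = 14832/(-34) = 14832*(-1/34) = -7416/17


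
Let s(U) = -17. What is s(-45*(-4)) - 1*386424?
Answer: -386441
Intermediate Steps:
s(-45*(-4)) - 1*386424 = -17 - 1*386424 = -17 - 386424 = -386441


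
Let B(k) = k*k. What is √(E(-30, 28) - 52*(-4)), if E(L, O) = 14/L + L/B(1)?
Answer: √39945/15 ≈ 13.324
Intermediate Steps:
B(k) = k²
E(L, O) = L + 14/L (E(L, O) = 14/L + L/(1²) = 14/L + L/1 = 14/L + L*1 = 14/L + L = L + 14/L)
√(E(-30, 28) - 52*(-4)) = √((-30 + 14/(-30)) - 52*(-4)) = √((-30 + 14*(-1/30)) + 208) = √((-30 - 7/15) + 208) = √(-457/15 + 208) = √(2663/15) = √39945/15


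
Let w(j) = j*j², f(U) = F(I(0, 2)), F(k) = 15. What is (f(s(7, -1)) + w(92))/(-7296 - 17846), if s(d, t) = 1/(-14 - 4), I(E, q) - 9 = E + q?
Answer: -778703/25142 ≈ -30.972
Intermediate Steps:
I(E, q) = 9 + E + q (I(E, q) = 9 + (E + q) = 9 + E + q)
s(d, t) = -1/18 (s(d, t) = 1/(-18) = -1/18)
f(U) = 15
w(j) = j³
(f(s(7, -1)) + w(92))/(-7296 - 17846) = (15 + 92³)/(-7296 - 17846) = (15 + 778688)/(-25142) = 778703*(-1/25142) = -778703/25142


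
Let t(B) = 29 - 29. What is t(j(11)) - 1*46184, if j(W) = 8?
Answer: -46184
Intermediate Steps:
t(B) = 0
t(j(11)) - 1*46184 = 0 - 1*46184 = 0 - 46184 = -46184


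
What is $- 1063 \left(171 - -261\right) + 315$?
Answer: $-458901$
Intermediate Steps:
$- 1063 \left(171 - -261\right) + 315 = - 1063 \left(171 + 261\right) + 315 = \left(-1063\right) 432 + 315 = -459216 + 315 = -458901$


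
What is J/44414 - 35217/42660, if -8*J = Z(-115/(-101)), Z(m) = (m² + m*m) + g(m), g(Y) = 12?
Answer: -1772940209117/2147538594360 ≈ -0.82557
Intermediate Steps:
Z(m) = 12 + 2*m² (Z(m) = (m² + m*m) + 12 = (m² + m²) + 12 = 2*m² + 12 = 12 + 2*m²)
J = -74431/40804 (J = -(12 + 2*(-115/(-101))²)/8 = -(12 + 2*(-115*(-1/101))²)/8 = -(12 + 2*(115/101)²)/8 = -(12 + 2*(13225/10201))/8 = -(12 + 26450/10201)/8 = -⅛*148862/10201 = -74431/40804 ≈ -1.8241)
J/44414 - 35217/42660 = -74431/40804/44414 - 35217/42660 = -74431/40804*1/44414 - 35217*1/42660 = -74431/1812268856 - 3913/4740 = -1772940209117/2147538594360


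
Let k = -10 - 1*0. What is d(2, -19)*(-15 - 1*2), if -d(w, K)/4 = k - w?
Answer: -816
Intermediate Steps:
k = -10 (k = -10 + 0 = -10)
d(w, K) = 40 + 4*w (d(w, K) = -4*(-10 - w) = 40 + 4*w)
d(2, -19)*(-15 - 1*2) = (40 + 4*2)*(-15 - 1*2) = (40 + 8)*(-15 - 2) = 48*(-17) = -816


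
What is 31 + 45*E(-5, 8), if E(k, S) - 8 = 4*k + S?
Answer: -149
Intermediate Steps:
E(k, S) = 8 + S + 4*k (E(k, S) = 8 + (4*k + S) = 8 + (S + 4*k) = 8 + S + 4*k)
31 + 45*E(-5, 8) = 31 + 45*(8 + 8 + 4*(-5)) = 31 + 45*(8 + 8 - 20) = 31 + 45*(-4) = 31 - 180 = -149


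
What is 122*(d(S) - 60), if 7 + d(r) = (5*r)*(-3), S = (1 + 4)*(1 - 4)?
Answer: 19276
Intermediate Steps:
S = -15 (S = 5*(-3) = -15)
d(r) = -7 - 15*r (d(r) = -7 + (5*r)*(-3) = -7 - 15*r)
122*(d(S) - 60) = 122*((-7 - 15*(-15)) - 60) = 122*((-7 + 225) - 60) = 122*(218 - 60) = 122*158 = 19276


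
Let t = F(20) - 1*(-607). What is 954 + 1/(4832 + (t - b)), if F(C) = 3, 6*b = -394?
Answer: 15762945/16523 ≈ 954.00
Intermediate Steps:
b = -197/3 (b = (⅙)*(-394) = -197/3 ≈ -65.667)
t = 610 (t = 3 - 1*(-607) = 3 + 607 = 610)
954 + 1/(4832 + (t - b)) = 954 + 1/(4832 + (610 - 1*(-197/3))) = 954 + 1/(4832 + (610 + 197/3)) = 954 + 1/(4832 + 2027/3) = 954 + 1/(16523/3) = 954 + 3/16523 = 15762945/16523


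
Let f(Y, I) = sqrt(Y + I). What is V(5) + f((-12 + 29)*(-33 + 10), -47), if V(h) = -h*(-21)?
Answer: 105 + I*sqrt(438) ≈ 105.0 + 20.928*I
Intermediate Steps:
V(h) = 21*h
f(Y, I) = sqrt(I + Y)
V(5) + f((-12 + 29)*(-33 + 10), -47) = 21*5 + sqrt(-47 + (-12 + 29)*(-33 + 10)) = 105 + sqrt(-47 + 17*(-23)) = 105 + sqrt(-47 - 391) = 105 + sqrt(-438) = 105 + I*sqrt(438)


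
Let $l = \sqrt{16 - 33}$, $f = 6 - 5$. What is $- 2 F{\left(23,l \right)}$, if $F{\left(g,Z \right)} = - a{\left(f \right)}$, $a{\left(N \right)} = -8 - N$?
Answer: $-18$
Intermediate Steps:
$f = 1$
$l = i \sqrt{17}$ ($l = \sqrt{-17} = i \sqrt{17} \approx 4.1231 i$)
$F{\left(g,Z \right)} = 9$ ($F{\left(g,Z \right)} = - (-8 - 1) = \left(-1\right) \left(-9\right) = 9$)
$- 2 F{\left(23,l \right)} = \left(-2\right) 9 = -18$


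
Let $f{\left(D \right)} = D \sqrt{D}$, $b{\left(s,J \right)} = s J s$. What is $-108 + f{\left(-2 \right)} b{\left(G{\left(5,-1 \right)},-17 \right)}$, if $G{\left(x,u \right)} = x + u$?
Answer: $-108 + 544 i \sqrt{2} \approx -108.0 + 769.33 i$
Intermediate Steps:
$G{\left(x,u \right)} = u + x$
$b{\left(s,J \right)} = J s^{2}$ ($b{\left(s,J \right)} = J s s = J s^{2}$)
$f{\left(D \right)} = D^{\frac{3}{2}}$
$-108 + f{\left(-2 \right)} b{\left(G{\left(5,-1 \right)},-17 \right)} = -108 + \left(-2\right)^{\frac{3}{2}} \left(- 17 \left(-1 + 5\right)^{2}\right) = -108 + - 2 i \sqrt{2} \left(- 17 \cdot 4^{2}\right) = -108 + - 2 i \sqrt{2} \left(\left(-17\right) 16\right) = -108 + - 2 i \sqrt{2} \left(-272\right) = -108 + 544 i \sqrt{2}$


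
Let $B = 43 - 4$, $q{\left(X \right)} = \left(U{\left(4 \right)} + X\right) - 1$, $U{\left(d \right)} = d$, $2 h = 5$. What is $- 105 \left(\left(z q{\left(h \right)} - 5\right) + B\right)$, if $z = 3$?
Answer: $- \frac{10605}{2} \approx -5302.5$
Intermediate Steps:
$h = \frac{5}{2}$ ($h = \frac{1}{2} \cdot 5 = \frac{5}{2} \approx 2.5$)
$q{\left(X \right)} = 3 + X$ ($q{\left(X \right)} = \left(4 + X\right) - 1 = 3 + X$)
$B = 39$
$- 105 \left(\left(z q{\left(h \right)} - 5\right) + B\right) = - 105 \left(\left(3 \left(3 + \frac{5}{2}\right) - 5\right) + 39\right) = - 105 \left(\left(3 \cdot \frac{11}{2} - 5\right) + 39\right) = - 105 \left(\left(\frac{33}{2} - 5\right) + 39\right) = - 105 \left(\frac{23}{2} + 39\right) = \left(-105\right) \frac{101}{2} = - \frac{10605}{2}$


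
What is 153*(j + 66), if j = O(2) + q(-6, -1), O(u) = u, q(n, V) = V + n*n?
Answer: 15759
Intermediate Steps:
q(n, V) = V + n²
j = 37 (j = 2 + (-1 + (-6)²) = 2 + (-1 + 36) = 2 + 35 = 37)
153*(j + 66) = 153*(37 + 66) = 153*103 = 15759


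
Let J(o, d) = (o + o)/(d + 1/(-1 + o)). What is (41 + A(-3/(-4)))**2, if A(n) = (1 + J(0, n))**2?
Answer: 1764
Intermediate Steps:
J(o, d) = 2*o/(d + 1/(-1 + o)) (J(o, d) = (2*o)/(d + 1/(-1 + o)) = 2*o/(d + 1/(-1 + o)))
A(n) = 1 (A(n) = (1 + 2*0*(-1 + 0)/(1 - n + n*0))**2 = (1 + 2*0*(-1)/(1 - n + 0))**2 = (1 + 2*0*(-1)/(1 - n))**2 = (1 + 0)**2 = 1**2 = 1)
(41 + A(-3/(-4)))**2 = (41 + 1)**2 = 42**2 = 1764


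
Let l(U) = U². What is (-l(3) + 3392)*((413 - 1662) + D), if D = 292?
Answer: -3237531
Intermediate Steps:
(-l(3) + 3392)*((413 - 1662) + D) = (-1*3² + 3392)*((413 - 1662) + 292) = (-1*9 + 3392)*(-1249 + 292) = (-9 + 3392)*(-957) = 3383*(-957) = -3237531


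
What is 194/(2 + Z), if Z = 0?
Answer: 97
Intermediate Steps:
194/(2 + Z) = 194/(2 + 0) = 194/2 = 194*(½) = 97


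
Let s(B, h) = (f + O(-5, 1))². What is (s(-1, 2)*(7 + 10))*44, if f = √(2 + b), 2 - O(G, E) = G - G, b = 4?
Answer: 7480 + 2992*√6 ≈ 14809.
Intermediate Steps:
O(G, E) = 2 (O(G, E) = 2 - (G - G) = 2 - 1*0 = 2 + 0 = 2)
f = √6 (f = √(2 + 4) = √6 ≈ 2.4495)
s(B, h) = (2 + √6)² (s(B, h) = (√6 + 2)² = (2 + √6)²)
(s(-1, 2)*(7 + 10))*44 = ((2 + √6)²*(7 + 10))*44 = ((2 + √6)²*17)*44 = (17*(2 + √6)²)*44 = 748*(2 + √6)²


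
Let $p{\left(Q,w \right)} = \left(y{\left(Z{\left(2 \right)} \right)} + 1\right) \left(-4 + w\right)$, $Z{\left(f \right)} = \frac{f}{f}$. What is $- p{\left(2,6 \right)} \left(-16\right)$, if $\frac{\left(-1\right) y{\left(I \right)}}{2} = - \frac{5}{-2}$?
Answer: $-128$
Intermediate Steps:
$Z{\left(f \right)} = 1$
$y{\left(I \right)} = -5$ ($y{\left(I \right)} = - 2 \left(- \frac{5}{-2}\right) = - 2 \left(\left(-5\right) \left(- \frac{1}{2}\right)\right) = \left(-2\right) \frac{5}{2} = -5$)
$p{\left(Q,w \right)} = 16 - 4 w$ ($p{\left(Q,w \right)} = \left(-5 + 1\right) \left(-4 + w\right) = - 4 \left(-4 + w\right) = 16 - 4 w$)
$- p{\left(2,6 \right)} \left(-16\right) = - (16 - 24) \left(-16\right) = \left(-1\right) \left(-8\right) \left(-16\right) = 8 \left(-16\right) = -128$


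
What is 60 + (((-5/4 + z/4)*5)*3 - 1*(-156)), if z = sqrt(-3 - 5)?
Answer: 789/4 + 15*I*sqrt(2)/2 ≈ 197.25 + 10.607*I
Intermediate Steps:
z = 2*I*sqrt(2) (z = sqrt(-8) = 2*I*sqrt(2) ≈ 2.8284*I)
60 + (((-5/4 + z/4)*5)*3 - 1*(-156)) = 60 + (((-5/4 + (2*I*sqrt(2))/4)*5)*3 - 1*(-156)) = 60 + (((-5*1/4 + (2*I*sqrt(2))*(1/4))*5)*3 + 156) = 60 + (((-5/4 + I*sqrt(2)/2)*5)*3 + 156) = 60 + ((-25/4 + 5*I*sqrt(2)/2)*3 + 156) = 60 + ((-75/4 + 15*I*sqrt(2)/2) + 156) = 60 + (549/4 + 15*I*sqrt(2)/2) = 789/4 + 15*I*sqrt(2)/2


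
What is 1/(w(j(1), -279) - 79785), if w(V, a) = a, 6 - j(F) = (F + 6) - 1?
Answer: -1/80064 ≈ -1.2490e-5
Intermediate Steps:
j(F) = 1 - F (j(F) = 6 - ((F + 6) - 1) = 6 - ((6 + F) - 1) = 6 - (5 + F) = 6 + (-5 - F) = 1 - F)
1/(w(j(1), -279) - 79785) = 1/(-279 - 79785) = 1/(-80064) = -1/80064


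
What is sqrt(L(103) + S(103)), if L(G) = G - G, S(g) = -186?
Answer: I*sqrt(186) ≈ 13.638*I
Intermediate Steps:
L(G) = 0
sqrt(L(103) + S(103)) = sqrt(0 - 186) = sqrt(-186) = I*sqrt(186)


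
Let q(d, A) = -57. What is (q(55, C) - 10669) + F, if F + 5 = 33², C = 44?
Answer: -9642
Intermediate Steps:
F = 1084 (F = -5 + 33² = -5 + 1089 = 1084)
(q(55, C) - 10669) + F = (-57 - 10669) + 1084 = -10726 + 1084 = -9642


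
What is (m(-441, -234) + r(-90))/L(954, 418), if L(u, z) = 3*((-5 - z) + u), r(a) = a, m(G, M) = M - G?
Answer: 13/177 ≈ 0.073446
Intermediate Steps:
L(u, z) = -15 - 3*z + 3*u (L(u, z) = 3*(-5 + u - z) = -15 - 3*z + 3*u)
(m(-441, -234) + r(-90))/L(954, 418) = ((-234 - 1*(-441)) - 90)/(-15 - 3*418 + 3*954) = ((-234 + 441) - 90)/(-15 - 1254 + 2862) = (207 - 90)/1593 = 117*(1/1593) = 13/177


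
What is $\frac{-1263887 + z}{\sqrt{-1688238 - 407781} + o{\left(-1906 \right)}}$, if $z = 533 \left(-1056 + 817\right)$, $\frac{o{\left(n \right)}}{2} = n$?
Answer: $\frac{5303536488}{16627363} + \frac{4173822 i \sqrt{232891}}{16627363} \approx 318.96 + 121.14 i$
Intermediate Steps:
$o{\left(n \right)} = 2 n$
$z = -127387$ ($z = 533 \left(-239\right) = -127387$)
$\frac{-1263887 + z}{\sqrt{-1688238 - 407781} + o{\left(-1906 \right)}} = \frac{-1263887 - 127387}{\sqrt{-1688238 - 407781} + 2 \left(-1906\right)} = - \frac{1391274}{\sqrt{-2096019} - 3812} = - \frac{1391274}{3 i \sqrt{232891} - 3812} = - \frac{1391274}{-3812 + 3 i \sqrt{232891}}$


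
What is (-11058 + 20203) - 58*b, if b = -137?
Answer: 17091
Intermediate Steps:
(-11058 + 20203) - 58*b = (-11058 + 20203) - 58*(-137) = 9145 + 7946 = 17091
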